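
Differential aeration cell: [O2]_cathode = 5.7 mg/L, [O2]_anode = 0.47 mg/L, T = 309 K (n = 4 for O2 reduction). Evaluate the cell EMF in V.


Apply the Nernst concentration-cell relation: E = (RT/nF)*ln(C_cathode/C_anode)
RT/nF = 8.314*309/(4*96485) = 0.00665654 V
ln(5.7/0.47) = 2.49549
E = 0.00665654 * 2.49549 = 0.01661 V

0.01661 V


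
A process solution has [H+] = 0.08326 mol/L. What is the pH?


pH = −log10[H+]
pH = −log10(0.08326) = 1.08

1.08


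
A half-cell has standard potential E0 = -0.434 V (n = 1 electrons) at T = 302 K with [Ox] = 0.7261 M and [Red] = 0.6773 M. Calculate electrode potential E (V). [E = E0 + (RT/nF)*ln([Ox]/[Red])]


Apply the Nernst equation: E = E0 + (RT/nF)*ln([Ox]/[Red])
Step 1: RT/nF = 8.314*302/(1*96485) = 0.02602299 V
Step 2: [Ox]/[Red] = 0.7261/0.6773 = 1.072051
Step 3: ln(1.072051) = 0.069574
Step 4: correction = 0.02602299 * 0.069574 = 0.002 V
E = -0.434 + 0.002 = -0.432 V

-0.432 V


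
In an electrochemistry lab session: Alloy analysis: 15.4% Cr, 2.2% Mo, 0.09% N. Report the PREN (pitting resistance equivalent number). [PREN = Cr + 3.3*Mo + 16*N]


Apply the PREN formula: PREN = Cr + 3.3*Mo + 16*N
PREN = 15.4 + 3.3*2.2 + 16*0.09
PREN = 15.4 + 7.26 + 1.44 = 24.1

24.1


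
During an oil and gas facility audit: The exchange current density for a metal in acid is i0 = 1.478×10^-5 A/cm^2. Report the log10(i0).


i0 = 1.478×10^-5 A/cm^2
log10(i0) = -4.83

-4.83


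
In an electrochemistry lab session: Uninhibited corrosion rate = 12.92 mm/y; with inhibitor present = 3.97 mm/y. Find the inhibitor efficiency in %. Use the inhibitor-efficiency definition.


Apply the inhibitor-efficiency definition: IE = (CR_blank − CR_inh)/CR_blank × 100
IE = (12.92 − 3.97) / 12.92 × 100
IE = 8.95 / 12.92 × 100 = 69.3 %

69.3 %


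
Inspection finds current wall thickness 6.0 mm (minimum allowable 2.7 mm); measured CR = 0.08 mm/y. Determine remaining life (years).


Apply the remaining-life relation: RL = (t_current − t_min) / CR
RL = (6.0 − 2.7) / 0.08 = 3.3 / 0.08 = 41.3 years

41.3 years


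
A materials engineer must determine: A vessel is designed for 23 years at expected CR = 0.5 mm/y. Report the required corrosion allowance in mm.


Corrosion allowance = CR × design life
CA = 0.5 * 23 = 11.5 mm

11.5 mm


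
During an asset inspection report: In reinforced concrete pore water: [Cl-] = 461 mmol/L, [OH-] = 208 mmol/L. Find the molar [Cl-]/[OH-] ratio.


Threshold parameter = [Cl-] / [OH-] (molar basis; both in mmol/L, so units cancel)
Ratio = 461 / 208 = 2.22

2.22


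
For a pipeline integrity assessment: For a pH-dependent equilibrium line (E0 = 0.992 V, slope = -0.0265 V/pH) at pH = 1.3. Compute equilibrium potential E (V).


Apply the Pourbaix line equation: E = E0 + slope*pH
E = 0.992 + (-0.0265)*1.3 = 0.992 + (-0.03445) = 0.95755 V
Rounded to 4 decimal places: E = 0.9576 V

0.9576 V


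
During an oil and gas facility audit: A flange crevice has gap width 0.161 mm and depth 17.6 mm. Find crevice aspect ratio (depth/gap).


Aspect ratio = depth / gap
Ratio = 17.6 / 0.161 = 109.3

109.3


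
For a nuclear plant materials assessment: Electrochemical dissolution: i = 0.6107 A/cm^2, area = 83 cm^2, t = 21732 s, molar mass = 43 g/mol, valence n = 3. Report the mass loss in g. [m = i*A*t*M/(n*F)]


Apply Faraday's law: m = i*A*t*M / (n*F)
Total charge passed Q = i*A*t = 0.6107*83*21732 = 1101553.7892 C
m = Q*M/(n*F) = 1101553.7892*43/(3*96485) = 163.6414 g

163.6414 g


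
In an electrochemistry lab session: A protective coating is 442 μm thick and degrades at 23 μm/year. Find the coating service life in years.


Service life = thickness / degradation rate
Life = 442 / 23 = 19.2 years

19.2 years


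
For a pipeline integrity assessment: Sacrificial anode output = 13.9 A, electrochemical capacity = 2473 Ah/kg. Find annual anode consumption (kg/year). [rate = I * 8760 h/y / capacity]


Annual consumption = current * hours per year / capacity
Rate = 13.9 * 8760 / 2473 = 49.2 kg/year

49.2 kg/year


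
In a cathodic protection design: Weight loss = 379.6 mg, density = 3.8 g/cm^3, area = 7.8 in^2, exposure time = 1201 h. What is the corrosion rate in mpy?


Apply the mpy weight-loss relation: CR = 534 * W / (D * A * T)
Numerator: 534 * 379.6 = 202706.4
Denominator: 3.8 * 7.8 * 1201 = 35597.64
CR = 202706.4 / 35597.64 = 5.694 mpy

5.694 mpy


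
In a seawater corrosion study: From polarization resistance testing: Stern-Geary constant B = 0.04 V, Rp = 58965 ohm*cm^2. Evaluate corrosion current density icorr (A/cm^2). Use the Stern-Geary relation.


Apply the Stern-Geary relation: icorr = B / Rp
icorr = 0.04 / 58965 = 6.784×10^-7 A/cm^2

6.784×10^-7 A/cm^2


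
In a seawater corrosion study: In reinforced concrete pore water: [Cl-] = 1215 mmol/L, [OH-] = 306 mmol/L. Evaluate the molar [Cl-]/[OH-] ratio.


Threshold parameter = [Cl-] / [OH-] (molar basis; both in mmol/L, so units cancel)
Ratio = 1215 / 306 = 3.97

3.97


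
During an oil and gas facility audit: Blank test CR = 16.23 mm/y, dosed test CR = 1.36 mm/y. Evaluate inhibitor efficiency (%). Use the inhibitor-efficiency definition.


Apply the inhibitor-efficiency definition: IE = (CR_blank − CR_inh)/CR_blank × 100
IE = (16.23 − 1.36) / 16.23 × 100
IE = 14.87 / 16.23 × 100 = 91.6 %

91.6 %


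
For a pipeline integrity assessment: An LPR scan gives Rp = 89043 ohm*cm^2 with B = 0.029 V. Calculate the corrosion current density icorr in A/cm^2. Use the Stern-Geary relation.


Apply the Stern-Geary relation: icorr = B / Rp
icorr = 0.029 / 89043 = 3.257×10^-7 A/cm^2

3.257×10^-7 A/cm^2


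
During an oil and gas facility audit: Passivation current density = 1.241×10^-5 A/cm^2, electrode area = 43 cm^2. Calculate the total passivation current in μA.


I = i_pass * A, then convert A → μA (×10^6)
I = 1.241×10^-5 * 43 * 10^6 = 533.63 μA

533.63 μA


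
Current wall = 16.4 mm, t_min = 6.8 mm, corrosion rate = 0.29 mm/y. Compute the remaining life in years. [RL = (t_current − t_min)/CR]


Apply the remaining-life relation: RL = (t_current − t_min) / CR
RL = (16.4 − 6.8) / 0.29 = 9.6 / 0.29 = 33.1 years

33.1 years


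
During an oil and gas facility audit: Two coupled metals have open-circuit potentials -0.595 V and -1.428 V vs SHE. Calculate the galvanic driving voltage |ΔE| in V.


Driving voltage is the absolute potential difference.
|ΔE| = |-0.595 − (-1.428)| = 0.833 V

0.833 V


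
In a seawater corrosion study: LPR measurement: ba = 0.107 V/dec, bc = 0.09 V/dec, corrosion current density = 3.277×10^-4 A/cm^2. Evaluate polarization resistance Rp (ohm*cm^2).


Apply the Stern-Geary equation: Rp = ba*bc / (2.303*icorr*(ba+bc))
ba*bc = 0.107*0.09 = 0.00963
ba+bc = 0.197; 2.303*icorr*(ba+bc) = 2.303*3.277×10^-4*0.197 = 1.4867454×10^-4
Rp = 0.00963 / 1.4867454×10^-4 = 64.8 ohm*cm^2

64.8 ohm*cm^2


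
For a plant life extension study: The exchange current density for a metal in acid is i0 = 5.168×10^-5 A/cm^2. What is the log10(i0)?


i0 = 5.168×10^-5 A/cm^2
log10(i0) = -4.287

-4.287


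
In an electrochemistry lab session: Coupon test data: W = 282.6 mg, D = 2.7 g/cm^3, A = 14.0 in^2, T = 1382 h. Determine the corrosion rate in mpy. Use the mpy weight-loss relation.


Apply the mpy weight-loss relation: CR = 534 * W / (D * A * T)
Numerator: 534 * 282.6 = 150908.4
Denominator: 2.7 * 14.0 * 1382 = 52239.6
CR = 150908.4 / 52239.6 = 2.8888 mpy

2.8888 mpy


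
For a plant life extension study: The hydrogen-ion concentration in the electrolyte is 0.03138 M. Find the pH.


pH = −log10[H+]
pH = −log10(0.03138) = 1.5

1.5


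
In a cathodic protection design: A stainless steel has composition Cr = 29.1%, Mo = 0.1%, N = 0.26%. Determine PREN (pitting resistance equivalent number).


Apply the PREN formula: PREN = Cr + 3.3*Mo + 16*N
PREN = 29.1 + 3.3*0.1 + 16*0.26
PREN = 29.1 + 0.33 + 4.16 = 33.59

33.59


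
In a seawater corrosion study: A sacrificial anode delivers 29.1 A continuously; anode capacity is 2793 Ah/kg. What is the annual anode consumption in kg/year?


Annual consumption = current * hours per year / capacity
Rate = 29.1 * 8760 / 2793 = 91.3 kg/year

91.3 kg/year


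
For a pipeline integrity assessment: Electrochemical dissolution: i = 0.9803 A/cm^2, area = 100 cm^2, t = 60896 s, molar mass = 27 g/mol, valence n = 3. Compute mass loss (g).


Apply Faraday's law: m = i*A*t*M / (n*F)
Total charge passed Q = i*A*t = 0.9803*100*60896 = 5969634.88 C
m = Q*M/(n*F) = 5969634.88*27/(3*96485) = 556.8401 g

556.8401 g


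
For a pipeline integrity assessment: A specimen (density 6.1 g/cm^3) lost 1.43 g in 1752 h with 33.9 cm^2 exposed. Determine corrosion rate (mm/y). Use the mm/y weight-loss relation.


Apply the mm/y weight-loss relation: CR = 87600 * W / (D * A * T)
Numerator: 87600 * 1.43 = 125268.0
Denominator: 6.1 * 33.9 * 1752 = 362296.08
CR = 125268.0 / 362296.08 = 0.345761 mm/y

0.345761 mm/y


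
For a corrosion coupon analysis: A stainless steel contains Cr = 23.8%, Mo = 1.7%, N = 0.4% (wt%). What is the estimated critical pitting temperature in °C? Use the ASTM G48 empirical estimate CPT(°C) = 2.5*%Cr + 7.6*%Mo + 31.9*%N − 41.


Apply the ASTM G48 empirical CPT estimate: CPT(°C) = 2.5*%Cr + 7.6*%Mo + 31.9*%N − 41
2.5*23.8 = 59.5; 7.6*1.7 = 12.92; 31.9*0.4 = 12.76
CPT = 59.5 + 12.92 + 12.76 − 41 = 44.18 °C
Rounded to 0.1 °C: CPT ≈ 44.2 °C

44.2 °C


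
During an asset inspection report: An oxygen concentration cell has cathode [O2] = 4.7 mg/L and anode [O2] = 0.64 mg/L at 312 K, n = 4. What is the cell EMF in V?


Apply the Nernst concentration-cell relation: E = (RT/nF)*ln(C_cathode/C_anode)
RT/nF = 8.314*312/(4*96485) = 0.00672117 V
ln(4.7/0.64) = 1.99385
E = 0.00672117 * 1.99385 = 0.0134 V

0.0134 V


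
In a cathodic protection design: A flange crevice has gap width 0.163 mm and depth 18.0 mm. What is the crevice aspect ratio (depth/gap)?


Aspect ratio = depth / gap
Ratio = 18.0 / 0.163 = 110.4

110.4


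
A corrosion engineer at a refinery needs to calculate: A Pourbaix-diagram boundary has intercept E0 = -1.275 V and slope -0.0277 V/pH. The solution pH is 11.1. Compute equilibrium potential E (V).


Apply the Pourbaix line equation: E = E0 + slope*pH
E = -1.275 + (-0.0277)*11.1 = -1.275 + (-0.30747) = -1.58247 V
Rounded to 3 decimal places: E = -1.582 V

-1.582 V


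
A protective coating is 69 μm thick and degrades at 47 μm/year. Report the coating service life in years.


Service life = thickness / degradation rate
Life = 69 / 47 = 1.5 years

1.5 years


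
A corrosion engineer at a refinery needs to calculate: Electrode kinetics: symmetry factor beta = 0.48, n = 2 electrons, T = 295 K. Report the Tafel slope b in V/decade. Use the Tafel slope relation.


Apply the Tafel slope relation: b = 2.303*R*T/(beta*n*F)
Numerator: 2.303 * 8.314 * 295 = 5648.41
Denominator: 0.48 * 2 * 96485 = 92625.6
b = 5648.41 / 92625.6 = 0.061 V/decade

0.061 V/decade


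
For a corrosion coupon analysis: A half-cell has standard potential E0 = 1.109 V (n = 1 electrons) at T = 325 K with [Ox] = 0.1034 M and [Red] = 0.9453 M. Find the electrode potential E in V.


Apply the Nernst equation: E = E0 + (RT/nF)*ln([Ox]/[Red])
Step 1: RT/nF = 8.314*325/(1*96485) = 0.02800487 V
Step 2: [Ox]/[Red] = 0.1034/0.9453 = 0.109383
Step 3: ln(0.109383) = -2.2129
Step 4: correction = 0.02800487 * -2.2129 = -0.062 V
E = 1.109 + -0.062 = 1.047 V

1.047 V


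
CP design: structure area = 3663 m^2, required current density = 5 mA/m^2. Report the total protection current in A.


I = area * current density, then convert mA → A (÷1000)
I = 3663 * 5 / 1000 = 18.32 A

18.32 A


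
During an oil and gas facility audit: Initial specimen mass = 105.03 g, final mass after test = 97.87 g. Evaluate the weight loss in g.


Weight loss = initial − final
WL = 105.03 − 97.87 = 7.16 g

7.16 g


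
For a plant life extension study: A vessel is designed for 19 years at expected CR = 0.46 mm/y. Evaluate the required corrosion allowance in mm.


Corrosion allowance = CR × design life
CA = 0.46 * 19 = 8.74 mm

8.74 mm


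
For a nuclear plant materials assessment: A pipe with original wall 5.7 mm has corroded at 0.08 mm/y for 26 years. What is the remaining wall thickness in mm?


Remaining wall = original − CR × time
t = 5.7 − 0.08*26 = 5.7 − 2.08 = 3.62 mm

3.62 mm


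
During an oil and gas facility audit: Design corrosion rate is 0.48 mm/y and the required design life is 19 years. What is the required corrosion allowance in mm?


Corrosion allowance = CR × design life
CA = 0.48 * 19 = 9.12 mm

9.12 mm


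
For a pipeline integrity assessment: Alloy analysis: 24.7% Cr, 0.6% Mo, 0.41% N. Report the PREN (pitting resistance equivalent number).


Apply the PREN formula: PREN = Cr + 3.3*Mo + 16*N
PREN = 24.7 + 3.3*0.6 + 16*0.41
PREN = 24.7 + 1.98 + 6.56 = 33.24

33.24


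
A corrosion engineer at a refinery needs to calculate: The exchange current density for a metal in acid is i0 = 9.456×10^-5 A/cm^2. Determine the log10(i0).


i0 = 9.456×10^-5 A/cm^2
log10(i0) = -4.024

-4.024


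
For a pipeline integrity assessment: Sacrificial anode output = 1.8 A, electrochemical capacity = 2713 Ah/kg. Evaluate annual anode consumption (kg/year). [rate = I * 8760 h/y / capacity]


Annual consumption = current * hours per year / capacity
Rate = 1.8 * 8760 / 2713 = 5.8 kg/year

5.8 kg/year


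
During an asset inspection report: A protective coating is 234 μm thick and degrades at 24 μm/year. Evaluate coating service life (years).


Service life = thickness / degradation rate
Life = 234 / 24 = 9.8 years

9.8 years


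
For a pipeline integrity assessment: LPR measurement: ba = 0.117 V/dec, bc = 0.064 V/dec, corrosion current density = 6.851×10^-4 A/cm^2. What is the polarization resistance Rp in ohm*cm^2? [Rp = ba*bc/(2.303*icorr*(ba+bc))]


Apply the Stern-Geary equation: Rp = ba*bc / (2.303*icorr*(ba+bc))
ba*bc = 0.117*0.064 = 0.007488
ba+bc = 0.181; 2.303*icorr*(ba+bc) = 2.303*6.851×10^-4*0.181 = 2.8557914×10^-4
Rp = 0.007488 / 2.8557914×10^-4 = 26.22 ohm*cm^2

26.22 ohm*cm^2


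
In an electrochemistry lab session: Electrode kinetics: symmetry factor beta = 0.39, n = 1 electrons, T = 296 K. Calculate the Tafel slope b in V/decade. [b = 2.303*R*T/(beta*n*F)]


Apply the Tafel slope relation: b = 2.303*R*T/(beta*n*F)
Numerator: 2.303 * 8.314 * 296 = 5667.55
Denominator: 0.39 * 1 * 96485 = 37629.15
b = 5667.55 / 37629.15 = 0.151 V/decade

0.151 V/decade


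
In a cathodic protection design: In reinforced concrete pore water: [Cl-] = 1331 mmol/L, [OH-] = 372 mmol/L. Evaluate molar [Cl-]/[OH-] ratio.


Threshold parameter = [Cl-] / [OH-] (molar basis; both in mmol/L, so units cancel)
Ratio = 1331 / 372 = 3.58

3.58


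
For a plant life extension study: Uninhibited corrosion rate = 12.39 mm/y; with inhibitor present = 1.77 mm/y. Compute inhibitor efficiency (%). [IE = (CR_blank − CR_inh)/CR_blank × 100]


Apply the inhibitor-efficiency definition: IE = (CR_blank − CR_inh)/CR_blank × 100
IE = (12.39 − 1.77) / 12.39 × 100
IE = 10.62 / 12.39 × 100 = 85.7 %

85.7 %


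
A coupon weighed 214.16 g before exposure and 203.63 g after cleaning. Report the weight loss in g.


Weight loss = initial − final
WL = 214.16 − 203.63 = 10.53 g

10.53 g


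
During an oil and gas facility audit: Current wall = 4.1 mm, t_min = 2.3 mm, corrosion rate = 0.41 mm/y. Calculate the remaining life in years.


Apply the remaining-life relation: RL = (t_current − t_min) / CR
RL = (4.1 − 2.3) / 0.41 = 1.8 / 0.41 = 4.4 years

4.4 years


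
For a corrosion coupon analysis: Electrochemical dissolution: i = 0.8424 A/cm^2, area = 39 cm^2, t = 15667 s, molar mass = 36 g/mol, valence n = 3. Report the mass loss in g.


Apply Faraday's law: m = i*A*t*M / (n*F)
Total charge passed Q = i*A*t = 0.8424*39*15667 = 514717.3512 C
m = Q*M/(n*F) = 514717.3512*36/(3*96485) = 64.01625 g

64.01625 g


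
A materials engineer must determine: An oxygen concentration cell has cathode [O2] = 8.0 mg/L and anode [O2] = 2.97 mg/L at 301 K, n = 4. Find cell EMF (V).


Apply the Nernst concentration-cell relation: E = (RT/nF)*ln(C_cathode/C_anode)
RT/nF = 8.314*301/(4*96485) = 0.0064842 V
ln(8.0/2.97) = 0.99088
E = 0.0064842 * 0.99088 = 0.00643 V

0.00643 V


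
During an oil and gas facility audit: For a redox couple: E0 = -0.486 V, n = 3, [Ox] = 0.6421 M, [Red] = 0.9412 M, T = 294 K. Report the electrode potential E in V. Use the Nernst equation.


Apply the Nernst equation: E = E0 + (RT/nF)*ln([Ox]/[Red])
Step 1: RT/nF = 8.314*294/(3*96485) = 0.00844455 V
Step 2: [Ox]/[Red] = 0.6421/0.9412 = 0.682214
Step 3: ln(0.682214) = -0.382412
Step 4: correction = 0.00844455 * -0.382412 = -0.003 V
E = -0.486 + -0.003 = -0.489 V

-0.489 V


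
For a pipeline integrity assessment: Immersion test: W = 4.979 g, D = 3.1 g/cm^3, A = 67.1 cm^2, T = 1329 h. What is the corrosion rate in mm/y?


Apply the mm/y weight-loss relation: CR = 87600 * W / (D * A * T)
Numerator: 87600 * 4.979 = 436160.4
Denominator: 3.1 * 67.1 * 1329 = 276445.29
CR = 436160.4 / 276445.29 = 1.577746 mm/y

1.577746 mm/y


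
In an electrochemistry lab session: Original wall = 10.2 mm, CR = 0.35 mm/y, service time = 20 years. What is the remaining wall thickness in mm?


Remaining wall = original − CR × time
t = 10.2 − 0.35*20 = 10.2 − 7.0 = 3.2 mm

3.2 mm


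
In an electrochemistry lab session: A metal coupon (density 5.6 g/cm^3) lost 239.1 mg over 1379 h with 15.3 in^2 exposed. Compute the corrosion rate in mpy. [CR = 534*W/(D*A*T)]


Apply the mpy weight-loss relation: CR = 534 * W / (D * A * T)
Numerator: 534 * 239.1 = 127679.4
Denominator: 5.6 * 15.3 * 1379 = 118152.72
CR = 127679.4 / 118152.72 = 1.08063 mpy

1.08063 mpy


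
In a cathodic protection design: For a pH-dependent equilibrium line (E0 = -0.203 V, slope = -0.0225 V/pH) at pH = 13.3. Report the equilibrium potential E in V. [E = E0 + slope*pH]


Apply the Pourbaix line equation: E = E0 + slope*pH
E = -0.203 + (-0.0225)*13.3 = -0.203 + (-0.29925) = -0.50225 V
Rounded to 3 decimal places: E = -0.502 V

-0.502 V


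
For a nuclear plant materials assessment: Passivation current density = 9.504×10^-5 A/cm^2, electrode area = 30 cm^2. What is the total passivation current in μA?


I = i_pass * A, then convert A → μA (×10^6)
I = 9.504×10^-5 * 30 * 10^6 = 2851.2 μA

2851.2 μA


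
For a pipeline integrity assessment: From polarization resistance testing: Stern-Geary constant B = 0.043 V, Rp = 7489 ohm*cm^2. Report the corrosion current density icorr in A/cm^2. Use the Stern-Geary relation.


Apply the Stern-Geary relation: icorr = B / Rp
icorr = 0.043 / 7489 = 5.742×10^-6 A/cm^2

5.742×10^-6 A/cm^2


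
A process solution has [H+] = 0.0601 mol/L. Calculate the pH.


pH = −log10[H+]
pH = −log10(0.0601) = 1.22

1.22


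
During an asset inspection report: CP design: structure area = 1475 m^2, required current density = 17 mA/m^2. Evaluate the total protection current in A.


I = area * current density, then convert mA → A (÷1000)
I = 1475 * 17 / 1000 = 25.08 A

25.08 A


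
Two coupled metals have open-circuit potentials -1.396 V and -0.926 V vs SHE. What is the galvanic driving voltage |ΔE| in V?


Driving voltage is the absolute potential difference.
|ΔE| = |-1.396 − (-0.926)| = 0.47 V

0.47 V


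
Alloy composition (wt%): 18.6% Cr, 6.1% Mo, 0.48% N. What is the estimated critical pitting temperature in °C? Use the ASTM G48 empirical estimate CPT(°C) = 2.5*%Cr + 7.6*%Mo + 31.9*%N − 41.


Apply the ASTM G48 empirical CPT estimate: CPT(°C) = 2.5*%Cr + 7.6*%Mo + 31.9*%N − 41
2.5*18.6 = 46.5; 7.6*6.1 = 46.36; 31.9*0.48 = 15.312
CPT = 46.5 + 46.36 + 15.312 − 41 = 67.172 °C
Rounded to 0.1 °C: CPT ≈ 67.2 °C

67.2 °C


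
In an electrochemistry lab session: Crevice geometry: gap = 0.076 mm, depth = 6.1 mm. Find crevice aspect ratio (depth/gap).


Aspect ratio = depth / gap
Ratio = 6.1 / 0.076 = 80.3

80.3


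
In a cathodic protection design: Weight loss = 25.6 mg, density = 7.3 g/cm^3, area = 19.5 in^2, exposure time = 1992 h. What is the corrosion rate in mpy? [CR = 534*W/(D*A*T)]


Apply the mpy weight-loss relation: CR = 534 * W / (D * A * T)
Numerator: 534 * 25.6 = 13670.4
Denominator: 7.3 * 19.5 * 1992 = 283561.2
CR = 13670.4 / 283561.2 = 0.0482 mpy

0.0482 mpy


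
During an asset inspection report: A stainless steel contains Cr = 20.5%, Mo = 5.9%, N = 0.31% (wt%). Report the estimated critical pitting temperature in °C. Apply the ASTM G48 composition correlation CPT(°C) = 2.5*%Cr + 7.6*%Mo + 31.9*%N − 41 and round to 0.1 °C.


Apply the ASTM G48 empirical CPT estimate: CPT(°C) = 2.5*%Cr + 7.6*%Mo + 31.9*%N − 41
2.5*20.5 = 51.25; 7.6*5.9 = 44.84; 31.9*0.31 = 9.889
CPT = 51.25 + 44.84 + 9.889 − 41 = 64.979 °C
Rounded to 0.1 °C: CPT ≈ 65.0 °C

65.0 °C


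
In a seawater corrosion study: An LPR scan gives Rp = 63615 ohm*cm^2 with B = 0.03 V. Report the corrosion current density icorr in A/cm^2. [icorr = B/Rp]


Apply the Stern-Geary relation: icorr = B / Rp
icorr = 0.03 / 63615 = 4.716×10^-7 A/cm^2

4.716×10^-7 A/cm^2


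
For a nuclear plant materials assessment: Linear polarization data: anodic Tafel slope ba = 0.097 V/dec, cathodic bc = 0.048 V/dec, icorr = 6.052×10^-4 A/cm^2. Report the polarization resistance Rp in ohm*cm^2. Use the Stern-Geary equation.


Apply the Stern-Geary equation: Rp = ba*bc / (2.303*icorr*(ba+bc))
ba*bc = 0.097*0.048 = 0.004656
ba+bc = 0.145; 2.303*icorr*(ba+bc) = 2.303*6.052×10^-4*0.145 = 2.0209746×10^-4
Rp = 0.004656 / 2.0209746×10^-4 = 23.0 ohm*cm^2

23.0 ohm*cm^2


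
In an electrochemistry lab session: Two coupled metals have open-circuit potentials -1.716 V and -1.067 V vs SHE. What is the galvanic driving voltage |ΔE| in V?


Driving voltage is the absolute potential difference.
|ΔE| = |-1.716 − (-1.067)| = 0.649 V

0.649 V


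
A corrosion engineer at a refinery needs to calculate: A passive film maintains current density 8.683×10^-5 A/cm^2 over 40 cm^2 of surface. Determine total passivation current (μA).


I = i_pass * A, then convert A → μA (×10^6)
I = 8.683×10^-5 * 40 * 10^6 = 3473.2 μA

3473.2 μA


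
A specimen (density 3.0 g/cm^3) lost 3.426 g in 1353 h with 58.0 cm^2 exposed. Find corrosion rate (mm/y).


Apply the mm/y weight-loss relation: CR = 87600 * W / (D * A * T)
Numerator: 87600 * 3.426 = 300117.6
Denominator: 3.0 * 58.0 * 1353 = 235422.0
CR = 300117.6 / 235422.0 = 1.27481 mm/y

1.27481 mm/y


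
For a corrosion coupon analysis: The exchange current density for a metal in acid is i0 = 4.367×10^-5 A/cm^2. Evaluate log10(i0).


i0 = 4.367×10^-5 A/cm^2
log10(i0) = -4.36

-4.36


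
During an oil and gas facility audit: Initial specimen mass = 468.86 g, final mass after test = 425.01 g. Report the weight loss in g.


Weight loss = initial − final
WL = 468.86 − 425.01 = 43.85 g

43.85 g


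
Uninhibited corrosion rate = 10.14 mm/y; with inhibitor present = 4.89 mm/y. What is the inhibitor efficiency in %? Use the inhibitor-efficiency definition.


Apply the inhibitor-efficiency definition: IE = (CR_blank − CR_inh)/CR_blank × 100
IE = (10.14 − 4.89) / 10.14 × 100
IE = 5.25 / 10.14 × 100 = 51.8 %

51.8 %


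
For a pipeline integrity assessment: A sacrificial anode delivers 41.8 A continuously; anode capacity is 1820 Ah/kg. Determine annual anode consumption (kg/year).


Annual consumption = current * hours per year / capacity
Rate = 41.8 * 8760 / 1820 = 201.2 kg/year

201.2 kg/year


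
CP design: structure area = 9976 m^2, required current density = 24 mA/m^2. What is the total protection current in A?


I = area * current density, then convert mA → A (÷1000)
I = 9976 * 24 / 1000 = 239.42 A

239.42 A


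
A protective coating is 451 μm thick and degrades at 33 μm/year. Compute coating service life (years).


Service life = thickness / degradation rate
Life = 451 / 33 = 13.7 years

13.7 years


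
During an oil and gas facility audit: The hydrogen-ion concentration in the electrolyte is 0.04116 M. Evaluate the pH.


pH = −log10[H+]
pH = −log10(0.04116) = 1.39

1.39


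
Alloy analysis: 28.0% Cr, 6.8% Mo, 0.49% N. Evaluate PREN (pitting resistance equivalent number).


Apply the PREN formula: PREN = Cr + 3.3*Mo + 16*N
PREN = 28.0 + 3.3*6.8 + 16*0.49
PREN = 28.0 + 22.44 + 7.84 = 58.28

58.28


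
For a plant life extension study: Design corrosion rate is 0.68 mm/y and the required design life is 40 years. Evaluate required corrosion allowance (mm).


Corrosion allowance = CR × design life
CA = 0.68 * 40 = 27.2 mm

27.2 mm


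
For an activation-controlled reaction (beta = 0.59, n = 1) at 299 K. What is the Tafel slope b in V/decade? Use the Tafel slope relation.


Apply the Tafel slope relation: b = 2.303*R*T/(beta*n*F)
Numerator: 2.303 * 8.314 * 299 = 5725.0
Denominator: 0.59 * 1 * 96485 = 56926.15
b = 5725.0 / 56926.15 = 0.1006 V/decade

0.1006 V/decade


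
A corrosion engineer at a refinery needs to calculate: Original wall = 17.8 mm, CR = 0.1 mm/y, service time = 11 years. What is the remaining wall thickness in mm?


Remaining wall = original − CR × time
t = 17.8 − 0.1*11 = 17.8 − 1.1 = 16.7 mm

16.7 mm


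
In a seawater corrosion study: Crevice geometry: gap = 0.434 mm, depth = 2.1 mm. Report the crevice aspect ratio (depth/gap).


Aspect ratio = depth / gap
Ratio = 2.1 / 0.434 = 4.8

4.8


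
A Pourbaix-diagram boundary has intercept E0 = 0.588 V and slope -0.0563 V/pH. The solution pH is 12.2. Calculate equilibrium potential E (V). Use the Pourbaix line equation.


Apply the Pourbaix line equation: E = E0 + slope*pH
E = 0.588 + (-0.0563)*12.2 = 0.588 + (-0.68686) = -0.09886 V
Rounded to 4 decimal places: E = -0.0989 V

-0.0989 V


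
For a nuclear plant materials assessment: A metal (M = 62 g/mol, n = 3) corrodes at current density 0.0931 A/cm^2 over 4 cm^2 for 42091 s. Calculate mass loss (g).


Apply Faraday's law: m = i*A*t*M / (n*F)
Total charge passed Q = i*A*t = 0.0931*4*42091 = 15674.6884 C
m = Q*M/(n*F) = 15674.6884*62/(3*96485) = 3.35745 g

3.35745 g


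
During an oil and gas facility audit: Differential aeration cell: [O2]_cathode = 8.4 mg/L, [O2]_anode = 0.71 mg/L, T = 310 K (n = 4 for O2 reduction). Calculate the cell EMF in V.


Apply the Nernst concentration-cell relation: E = (RT/nF)*ln(C_cathode/C_anode)
RT/nF = 8.314*310/(4*96485) = 0.00667808 V
ln(8.4/0.71) = 2.47072
E = 0.00667808 * 2.47072 = 0.0165 V

0.0165 V


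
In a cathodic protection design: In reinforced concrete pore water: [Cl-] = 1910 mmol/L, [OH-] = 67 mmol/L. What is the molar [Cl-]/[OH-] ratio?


Threshold parameter = [Cl-] / [OH-] (molar basis; both in mmol/L, so units cancel)
Ratio = 1910 / 67 = 28.51

28.51


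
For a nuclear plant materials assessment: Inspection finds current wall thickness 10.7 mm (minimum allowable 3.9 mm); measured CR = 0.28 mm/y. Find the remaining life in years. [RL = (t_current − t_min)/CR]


Apply the remaining-life relation: RL = (t_current − t_min) / CR
RL = (10.7 − 3.9) / 0.28 = 6.8 / 0.28 = 24.3 years

24.3 years


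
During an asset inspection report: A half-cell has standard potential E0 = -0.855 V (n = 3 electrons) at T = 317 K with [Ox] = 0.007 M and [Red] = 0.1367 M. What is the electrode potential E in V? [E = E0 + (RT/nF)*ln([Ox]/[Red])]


Apply the Nernst equation: E = E0 + (RT/nF)*ln([Ox]/[Red])
Step 1: RT/nF = 8.314*317/(3*96485) = 0.00910517 V
Step 2: [Ox]/[Red] = 0.007/0.1367 = 0.051207
Step 3: ln(0.051207) = -2.971879
Step 4: correction = 0.00910517 * -2.971879 = -0.027 V
E = -0.855 + -0.027 = -0.882 V

-0.882 V


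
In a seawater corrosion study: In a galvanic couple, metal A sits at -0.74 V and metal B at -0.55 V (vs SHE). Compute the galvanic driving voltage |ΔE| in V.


Driving voltage is the absolute potential difference.
|ΔE| = |-0.74 − (-0.55)| = 0.19 V

0.19 V


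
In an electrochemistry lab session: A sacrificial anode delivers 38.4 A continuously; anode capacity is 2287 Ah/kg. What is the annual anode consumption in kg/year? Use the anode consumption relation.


Annual consumption = current * hours per year / capacity
Rate = 38.4 * 8760 / 2287 = 147.1 kg/year

147.1 kg/year


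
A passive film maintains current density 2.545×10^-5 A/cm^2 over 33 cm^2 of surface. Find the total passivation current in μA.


I = i_pass * A, then convert A → μA (×10^6)
I = 2.545×10^-5 * 33 * 10^6 = 839.85 μA

839.85 μA


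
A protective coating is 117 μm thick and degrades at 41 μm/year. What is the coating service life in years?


Service life = thickness / degradation rate
Life = 117 / 41 = 2.9 years

2.9 years


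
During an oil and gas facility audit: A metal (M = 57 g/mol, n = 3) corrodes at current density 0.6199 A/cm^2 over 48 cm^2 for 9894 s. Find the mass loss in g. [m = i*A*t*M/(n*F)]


Apply Faraday's law: m = i*A*t*M / (n*F)
Total charge passed Q = i*A*t = 0.6199*48*9894 = 294397.9488 C
m = Q*M/(n*F) = 294397.9488*57/(3*96485) = 57.97337 g

57.97337 g


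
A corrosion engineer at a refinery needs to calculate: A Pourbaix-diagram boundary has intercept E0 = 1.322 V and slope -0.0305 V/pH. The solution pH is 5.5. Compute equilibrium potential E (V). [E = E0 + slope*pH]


Apply the Pourbaix line equation: E = E0 + slope*pH
E = 1.322 + (-0.0305)*5.5 = 1.322 + (-0.16775) = 1.15425 V
Rounded to 4 decimal places: E = 1.1543 V

1.1543 V


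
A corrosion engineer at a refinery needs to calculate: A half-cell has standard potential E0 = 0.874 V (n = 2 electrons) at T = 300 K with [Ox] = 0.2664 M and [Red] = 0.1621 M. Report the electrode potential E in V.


Apply the Nernst equation: E = E0 + (RT/nF)*ln([Ox]/[Red])
Step 1: RT/nF = 8.314*300/(2*96485) = 0.01292533 V
Step 2: [Ox]/[Red] = 0.2664/0.1621 = 1.64343
Step 3: ln(1.64343) = 0.496786
Step 4: correction = 0.01292533 * 0.496786 = 0.006 V
E = 0.874 + 0.006 = 0.88 V

0.88 V


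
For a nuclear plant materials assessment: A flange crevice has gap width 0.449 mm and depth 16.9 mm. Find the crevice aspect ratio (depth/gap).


Aspect ratio = depth / gap
Ratio = 16.9 / 0.449 = 37.6

37.6


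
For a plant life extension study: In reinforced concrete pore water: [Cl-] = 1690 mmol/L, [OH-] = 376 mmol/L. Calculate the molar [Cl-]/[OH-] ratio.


Threshold parameter = [Cl-] / [OH-] (molar basis; both in mmol/L, so units cancel)
Ratio = 1690 / 376 = 4.49

4.49


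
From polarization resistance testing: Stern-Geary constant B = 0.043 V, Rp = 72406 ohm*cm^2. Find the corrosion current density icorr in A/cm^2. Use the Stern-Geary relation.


Apply the Stern-Geary relation: icorr = B / Rp
icorr = 0.043 / 72406 = 5.939×10^-7 A/cm^2

5.939×10^-7 A/cm^2


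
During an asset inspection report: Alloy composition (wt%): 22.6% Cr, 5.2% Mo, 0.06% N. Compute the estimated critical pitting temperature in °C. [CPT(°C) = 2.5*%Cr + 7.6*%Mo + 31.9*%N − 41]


Apply the ASTM G48 empirical CPT estimate: CPT(°C) = 2.5*%Cr + 7.6*%Mo + 31.9*%N − 41
2.5*22.6 = 56.5; 7.6*5.2 = 39.52; 31.9*0.06 = 1.914
CPT = 56.5 + 39.52 + 1.914 − 41 = 56.934 °C
Rounded to 0.1 °C: CPT ≈ 56.9 °C

56.9 °C


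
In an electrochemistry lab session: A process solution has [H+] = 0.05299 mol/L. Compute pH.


pH = −log10[H+]
pH = −log10(0.05299) = 1.28

1.28


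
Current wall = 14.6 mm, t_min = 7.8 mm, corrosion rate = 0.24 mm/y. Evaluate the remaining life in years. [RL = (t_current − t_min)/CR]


Apply the remaining-life relation: RL = (t_current − t_min) / CR
RL = (14.6 − 7.8) / 0.24 = 6.8 / 0.24 = 28.3 years

28.3 years


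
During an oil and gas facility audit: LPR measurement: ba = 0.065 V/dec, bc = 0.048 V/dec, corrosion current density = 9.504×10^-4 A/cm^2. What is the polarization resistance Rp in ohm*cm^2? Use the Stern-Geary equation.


Apply the Stern-Geary equation: Rp = ba*bc / (2.303*icorr*(ba+bc))
ba*bc = 0.065*0.048 = 0.00312
ba+bc = 0.113; 2.303*icorr*(ba+bc) = 2.303*9.504×10^-4*0.113 = 2.4733115×10^-4
Rp = 0.00312 / 2.4733115×10^-4 = 12.61 ohm*cm^2

12.61 ohm*cm^2


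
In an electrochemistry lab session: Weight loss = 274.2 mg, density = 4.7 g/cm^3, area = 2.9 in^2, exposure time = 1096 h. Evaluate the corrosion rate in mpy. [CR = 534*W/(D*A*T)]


Apply the mpy weight-loss relation: CR = 534 * W / (D * A * T)
Numerator: 534 * 274.2 = 146422.8
Denominator: 4.7 * 2.9 * 1096 = 14938.48
CR = 146422.8 / 14938.48 = 9.80172 mpy

9.80172 mpy


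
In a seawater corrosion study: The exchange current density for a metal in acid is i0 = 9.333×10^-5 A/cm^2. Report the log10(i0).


i0 = 9.333×10^-5 A/cm^2
log10(i0) = -4.03

-4.03


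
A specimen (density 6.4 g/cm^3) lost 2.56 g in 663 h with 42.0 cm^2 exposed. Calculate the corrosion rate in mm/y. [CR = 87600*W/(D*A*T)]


Apply the mm/y weight-loss relation: CR = 87600 * W / (D * A * T)
Numerator: 87600 * 2.56 = 224256.0
Denominator: 6.4 * 42.0 * 663 = 178214.4
CR = 224256.0 / 178214.4 = 1.258349 mm/y

1.258349 mm/y


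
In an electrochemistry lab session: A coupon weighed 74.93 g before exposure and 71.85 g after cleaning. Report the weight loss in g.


Weight loss = initial − final
WL = 74.93 − 71.85 = 3.08 g

3.08 g


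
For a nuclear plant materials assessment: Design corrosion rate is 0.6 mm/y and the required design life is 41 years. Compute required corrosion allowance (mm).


Corrosion allowance = CR × design life
CA = 0.6 * 41 = 24.6 mm

24.6 mm


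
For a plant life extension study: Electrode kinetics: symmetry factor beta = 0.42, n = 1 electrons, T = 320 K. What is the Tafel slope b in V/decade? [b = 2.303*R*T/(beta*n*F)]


Apply the Tafel slope relation: b = 2.303*R*T/(beta*n*F)
Numerator: 2.303 * 8.314 * 320 = 6127.09
Denominator: 0.42 * 1 * 96485 = 40523.7
b = 6127.09 / 40523.7 = 0.1512 V/decade

0.1512 V/decade


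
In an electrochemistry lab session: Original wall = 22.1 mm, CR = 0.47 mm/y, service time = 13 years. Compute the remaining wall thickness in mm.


Remaining wall = original − CR × time
t = 22.1 − 0.47*13 = 22.1 − 6.11 = 15.99 mm

15.99 mm


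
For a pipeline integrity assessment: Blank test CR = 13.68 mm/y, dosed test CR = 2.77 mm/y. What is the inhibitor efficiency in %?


Apply the inhibitor-efficiency definition: IE = (CR_blank − CR_inh)/CR_blank × 100
IE = (13.68 − 2.77) / 13.68 × 100
IE = 10.91 / 13.68 × 100 = 79.8 %

79.8 %


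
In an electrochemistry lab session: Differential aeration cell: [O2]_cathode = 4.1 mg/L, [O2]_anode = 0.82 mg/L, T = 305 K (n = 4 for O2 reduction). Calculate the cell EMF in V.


Apply the Nernst concentration-cell relation: E = (RT/nF)*ln(C_cathode/C_anode)
RT/nF = 8.314*305/(4*96485) = 0.00657037 V
ln(4.1/0.82) = 1.60944
E = 0.00657037 * 1.60944 = 0.01057 V

0.01057 V


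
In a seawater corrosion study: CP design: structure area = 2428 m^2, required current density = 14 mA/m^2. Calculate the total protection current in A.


I = area * current density, then convert mA → A (÷1000)
I = 2428 * 14 / 1000 = 33.99 A

33.99 A


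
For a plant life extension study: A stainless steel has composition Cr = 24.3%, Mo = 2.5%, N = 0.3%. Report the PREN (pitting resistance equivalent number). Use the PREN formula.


Apply the PREN formula: PREN = Cr + 3.3*Mo + 16*N
PREN = 24.3 + 3.3*2.5 + 16*0.3
PREN = 24.3 + 8.25 + 4.8 = 37.35

37.35


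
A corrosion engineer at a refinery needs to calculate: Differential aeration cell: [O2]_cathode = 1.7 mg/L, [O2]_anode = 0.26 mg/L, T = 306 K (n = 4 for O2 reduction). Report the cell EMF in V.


Apply the Nernst concentration-cell relation: E = (RT/nF)*ln(C_cathode/C_anode)
RT/nF = 8.314*306/(4*96485) = 0.00659192 V
ln(1.7/0.26) = 1.8777
E = 0.00659192 * 1.8777 = 0.01238 V

0.01238 V


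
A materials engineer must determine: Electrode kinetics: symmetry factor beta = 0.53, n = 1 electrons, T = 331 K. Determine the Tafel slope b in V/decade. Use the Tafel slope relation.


Apply the Tafel slope relation: b = 2.303*R*T/(beta*n*F)
Numerator: 2.303 * 8.314 * 331 = 6337.7
Denominator: 0.53 * 1 * 96485 = 51137.05
b = 6337.7 / 51137.05 = 0.1239 V/decade

0.1239 V/decade


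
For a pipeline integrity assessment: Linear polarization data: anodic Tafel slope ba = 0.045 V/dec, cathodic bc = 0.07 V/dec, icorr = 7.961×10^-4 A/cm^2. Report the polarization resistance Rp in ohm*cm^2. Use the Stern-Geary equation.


Apply the Stern-Geary equation: Rp = ba*bc / (2.303*icorr*(ba+bc))
ba*bc = 0.045*0.07 = 0.00315
ba+bc = 0.115; 2.303*icorr*(ba+bc) = 2.303*7.961×10^-4*0.115 = 2.108431×10^-4
Rp = 0.00315 / 2.108431×10^-4 = 14.9 ohm*cm^2

14.9 ohm*cm^2


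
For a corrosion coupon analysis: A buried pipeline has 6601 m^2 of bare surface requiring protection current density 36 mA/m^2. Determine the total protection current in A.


I = area * current density, then convert mA → A (÷1000)
I = 6601 * 36 / 1000 = 237.64 A

237.64 A


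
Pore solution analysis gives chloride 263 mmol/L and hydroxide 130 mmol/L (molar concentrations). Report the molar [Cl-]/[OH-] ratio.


Threshold parameter = [Cl-] / [OH-] (molar basis; both in mmol/L, so units cancel)
Ratio = 263 / 130 = 2.02

2.02


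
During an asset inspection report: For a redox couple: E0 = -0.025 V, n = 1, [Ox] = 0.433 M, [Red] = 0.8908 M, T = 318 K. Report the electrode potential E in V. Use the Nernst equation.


Apply the Nernst equation: E = E0 + (RT/nF)*ln([Ox]/[Red])
Step 1: RT/nF = 8.314*318/(1*96485) = 0.02740169 V
Step 2: [Ox]/[Red] = 0.433/0.8908 = 0.48608
Step 3: ln(0.48608) = -0.721382
Step 4: correction = 0.02740169 * -0.721382 = -0.02 V
E = -0.025 + -0.02 = -0.045 V

-0.045 V


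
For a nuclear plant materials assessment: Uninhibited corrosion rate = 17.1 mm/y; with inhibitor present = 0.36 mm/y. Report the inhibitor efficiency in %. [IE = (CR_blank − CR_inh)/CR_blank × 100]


Apply the inhibitor-efficiency definition: IE = (CR_blank − CR_inh)/CR_blank × 100
IE = (17.1 − 0.36) / 17.1 × 100
IE = 16.74 / 17.1 × 100 = 97.9 %

97.9 %


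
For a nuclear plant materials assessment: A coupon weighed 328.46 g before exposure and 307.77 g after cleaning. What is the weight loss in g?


Weight loss = initial − final
WL = 328.46 − 307.77 = 20.69 g

20.69 g


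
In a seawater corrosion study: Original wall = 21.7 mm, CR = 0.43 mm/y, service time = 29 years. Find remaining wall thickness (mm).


Remaining wall = original − CR × time
t = 21.7 − 0.43*29 = 21.7 − 12.47 = 9.23 mm

9.23 mm


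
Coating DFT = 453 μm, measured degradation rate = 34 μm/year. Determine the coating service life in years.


Service life = thickness / degradation rate
Life = 453 / 34 = 13.3 years

13.3 years


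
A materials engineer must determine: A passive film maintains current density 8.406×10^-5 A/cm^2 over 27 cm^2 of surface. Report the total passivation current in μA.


I = i_pass * A, then convert A → μA (×10^6)
I = 8.406×10^-5 * 27 * 10^6 = 2269.62 μA

2269.62 μA


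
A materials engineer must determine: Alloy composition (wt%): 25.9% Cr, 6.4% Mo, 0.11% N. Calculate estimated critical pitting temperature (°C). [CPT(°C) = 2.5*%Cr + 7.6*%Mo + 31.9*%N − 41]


Apply the ASTM G48 empirical CPT estimate: CPT(°C) = 2.5*%Cr + 7.6*%Mo + 31.9*%N − 41
2.5*25.9 = 64.75; 7.6*6.4 = 48.64; 31.9*0.11 = 3.509
CPT = 64.75 + 48.64 + 3.509 − 41 = 75.899 °C
Rounded to 0.1 °C: CPT ≈ 75.9 °C

75.9 °C


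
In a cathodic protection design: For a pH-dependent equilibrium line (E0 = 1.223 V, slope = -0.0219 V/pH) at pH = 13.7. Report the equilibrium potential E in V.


Apply the Pourbaix line equation: E = E0 + slope*pH
E = 1.223 + (-0.0219)*13.7 = 1.223 + (-0.30003) = 0.92297 V
Rounded to 3 decimal places: E = 0.923 V

0.923 V
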